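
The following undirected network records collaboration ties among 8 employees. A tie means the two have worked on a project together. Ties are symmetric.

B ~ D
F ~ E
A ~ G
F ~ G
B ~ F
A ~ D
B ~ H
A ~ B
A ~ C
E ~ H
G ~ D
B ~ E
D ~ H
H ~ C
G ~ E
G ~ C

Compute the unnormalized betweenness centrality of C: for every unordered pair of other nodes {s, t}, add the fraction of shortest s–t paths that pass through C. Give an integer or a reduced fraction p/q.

Pairs whose geodesics pass through C — G–H: 1/3; A–H: 1/3.
All other pairs contribute 0.
Summing the contributions gives betweenness(C) = 2/3.

2/3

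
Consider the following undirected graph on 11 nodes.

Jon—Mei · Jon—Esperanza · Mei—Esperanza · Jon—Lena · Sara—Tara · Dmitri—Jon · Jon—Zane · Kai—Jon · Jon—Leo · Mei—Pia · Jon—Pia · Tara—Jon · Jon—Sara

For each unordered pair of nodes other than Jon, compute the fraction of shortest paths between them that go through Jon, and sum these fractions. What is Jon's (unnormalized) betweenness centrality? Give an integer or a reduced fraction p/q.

83/2

Pairs whose geodesics pass through Jon — Kai–Leo: 1; Kai–Esperanza: 1; Kai–Tara: 1; Kai–Dmitri: 1; Kai–Sara: 1; Kai–Mei: 1; Kai–Zane: 1; Kai–Pia: 1; Kai–Lena: 1; Leo–Esperanza: 1; Leo–Tara: 1; Leo–Dmitri: 1; Leo–Sara: 1; Leo–Mei: 1 … (+28 more pairs).
All other pairs contribute 0.
Summing the contributions gives betweenness(Jon) = 83/2.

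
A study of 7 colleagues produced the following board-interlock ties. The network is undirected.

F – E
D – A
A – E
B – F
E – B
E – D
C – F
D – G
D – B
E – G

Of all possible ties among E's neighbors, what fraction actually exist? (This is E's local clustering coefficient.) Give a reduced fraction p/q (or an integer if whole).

2/5

E's neighbors: A, B, D, F, and G (k = 5).
Possible neighbor pairs: C(5,2) = 10. Edges among them: A–D, B–D, B–F, D–G → e = 4.
Clustering(E) = 4/10 = 2/5.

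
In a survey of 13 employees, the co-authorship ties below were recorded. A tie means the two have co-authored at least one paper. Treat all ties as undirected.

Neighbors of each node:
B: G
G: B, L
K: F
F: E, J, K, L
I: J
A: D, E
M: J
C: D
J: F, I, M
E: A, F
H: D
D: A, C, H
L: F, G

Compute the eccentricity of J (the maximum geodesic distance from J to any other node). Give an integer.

Distances from J: A:3, B:4, C:5, D:4, E:2, F:1, G:3, H:5, I:1, K:2, L:2, M:1.
The largest is 5 (to C and H), so the eccentricity of J is 5.

5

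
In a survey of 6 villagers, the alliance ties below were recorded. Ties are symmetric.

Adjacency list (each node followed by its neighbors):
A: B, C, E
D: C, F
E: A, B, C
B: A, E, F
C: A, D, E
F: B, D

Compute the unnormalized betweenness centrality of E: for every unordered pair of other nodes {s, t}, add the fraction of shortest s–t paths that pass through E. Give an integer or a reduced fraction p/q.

Pairs whose geodesics pass through E — B–C: 1/2.
All other pairs contribute 0.
Summing the contributions gives betweenness(E) = 1/2.

1/2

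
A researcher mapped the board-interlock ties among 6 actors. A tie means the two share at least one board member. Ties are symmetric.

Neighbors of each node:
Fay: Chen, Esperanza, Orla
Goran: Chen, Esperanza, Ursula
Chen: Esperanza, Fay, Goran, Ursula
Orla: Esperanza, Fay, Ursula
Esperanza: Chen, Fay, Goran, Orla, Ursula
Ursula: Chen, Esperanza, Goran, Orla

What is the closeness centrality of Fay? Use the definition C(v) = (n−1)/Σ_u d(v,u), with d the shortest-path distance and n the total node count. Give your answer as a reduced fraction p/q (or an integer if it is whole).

5/7

Distances from Fay: Chen:1, Esperanza:1, Goran:2, Orla:1, Ursula:2. Sum = 7.
n = 6, so closeness = 5/7.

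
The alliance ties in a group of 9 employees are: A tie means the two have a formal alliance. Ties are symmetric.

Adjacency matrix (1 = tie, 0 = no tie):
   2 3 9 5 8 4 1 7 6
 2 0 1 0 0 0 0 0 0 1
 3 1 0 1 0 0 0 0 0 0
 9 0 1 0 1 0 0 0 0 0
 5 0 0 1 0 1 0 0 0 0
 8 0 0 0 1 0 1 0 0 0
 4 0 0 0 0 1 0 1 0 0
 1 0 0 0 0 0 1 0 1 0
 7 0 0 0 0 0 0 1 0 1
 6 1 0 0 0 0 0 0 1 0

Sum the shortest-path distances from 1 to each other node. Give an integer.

20

Distances from 1: 2:3, 3:4, 4:1, 5:3, 6:2, 7:1, 8:2, 9:4.
Sum = 3 + 4 + 1 + 3 + 2 + 1 + 2 + 4 = 20.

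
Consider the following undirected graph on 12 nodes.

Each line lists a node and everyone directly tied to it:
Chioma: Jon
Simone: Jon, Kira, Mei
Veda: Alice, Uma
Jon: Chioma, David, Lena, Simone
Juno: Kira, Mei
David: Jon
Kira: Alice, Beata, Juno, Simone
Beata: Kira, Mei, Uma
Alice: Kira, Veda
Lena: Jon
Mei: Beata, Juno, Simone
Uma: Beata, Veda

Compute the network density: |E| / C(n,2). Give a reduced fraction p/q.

7/33

There are 14 edges and 12 nodes, so the maximum possible is C(12,2) = 66.
Density = 14/66 = 7/33.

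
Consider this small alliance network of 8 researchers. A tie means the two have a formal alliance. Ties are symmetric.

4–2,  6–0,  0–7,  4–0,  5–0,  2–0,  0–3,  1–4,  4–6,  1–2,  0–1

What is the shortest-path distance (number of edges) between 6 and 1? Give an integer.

One shortest route is 6 – 0 – 1, which uses 2 edges, and 6 and 1 are not directly tied, so nothing shorter exists. So d(6,1) = 2.

2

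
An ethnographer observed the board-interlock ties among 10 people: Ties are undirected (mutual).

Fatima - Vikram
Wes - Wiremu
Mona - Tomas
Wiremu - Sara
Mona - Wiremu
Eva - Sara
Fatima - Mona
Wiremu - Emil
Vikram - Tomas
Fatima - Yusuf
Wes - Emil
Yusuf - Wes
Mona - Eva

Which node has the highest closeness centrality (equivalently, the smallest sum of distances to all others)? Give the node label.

Farness (sum of distances to all others) for each node — Emil:21, Eva:20, Fatima:17, Mona:14, Sara:21, Tomas:20, Vikram:23, Wes:18, Wiremu:15, Yusuf:19.
The smallest farness is 14, for Mona, so Mona has the highest closeness.

Mona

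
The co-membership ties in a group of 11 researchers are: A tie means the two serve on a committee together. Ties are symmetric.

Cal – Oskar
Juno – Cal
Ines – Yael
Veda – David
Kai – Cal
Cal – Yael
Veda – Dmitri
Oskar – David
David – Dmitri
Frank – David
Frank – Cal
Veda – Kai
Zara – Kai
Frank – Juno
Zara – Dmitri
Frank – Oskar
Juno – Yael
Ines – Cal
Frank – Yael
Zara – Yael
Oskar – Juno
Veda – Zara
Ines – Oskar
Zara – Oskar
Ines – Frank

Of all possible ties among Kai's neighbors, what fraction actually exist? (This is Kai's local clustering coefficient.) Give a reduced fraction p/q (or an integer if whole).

Kai's neighbors: Cal, Veda, and Zara (k = 3).
Possible neighbor pairs: C(3,2) = 3. Edges among them: Veda–Zara → e = 1.
Clustering(Kai) = 1/3.

1/3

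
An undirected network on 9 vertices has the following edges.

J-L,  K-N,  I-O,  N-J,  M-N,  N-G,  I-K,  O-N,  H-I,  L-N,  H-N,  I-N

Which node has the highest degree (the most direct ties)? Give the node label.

N

Degrees — G:1, H:2, I:4, J:2, K:2, L:2, M:1, N:8, O:2.
The maximum is 8, attained only by N.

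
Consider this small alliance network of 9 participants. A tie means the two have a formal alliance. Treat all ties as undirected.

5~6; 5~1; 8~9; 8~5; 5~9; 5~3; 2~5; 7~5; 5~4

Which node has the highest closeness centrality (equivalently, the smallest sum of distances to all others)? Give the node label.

5

Farness (sum of distances to all others) for each node — 1:15, 2:15, 3:15, 4:15, 5:8, 6:15, 7:15, 8:14, 9:14.
The smallest farness is 8, for 5, so 5 has the highest closeness.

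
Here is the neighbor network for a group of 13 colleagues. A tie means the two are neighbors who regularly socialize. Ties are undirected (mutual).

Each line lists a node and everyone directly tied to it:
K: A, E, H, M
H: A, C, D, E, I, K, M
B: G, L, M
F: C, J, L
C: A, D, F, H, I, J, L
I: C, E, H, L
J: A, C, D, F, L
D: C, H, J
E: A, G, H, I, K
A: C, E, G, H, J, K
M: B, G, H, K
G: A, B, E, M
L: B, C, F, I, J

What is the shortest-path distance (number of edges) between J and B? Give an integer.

2

One shortest route is J – L – B, which uses 2 edges, and J and B are not directly tied, so nothing shorter exists. So d(J,B) = 2.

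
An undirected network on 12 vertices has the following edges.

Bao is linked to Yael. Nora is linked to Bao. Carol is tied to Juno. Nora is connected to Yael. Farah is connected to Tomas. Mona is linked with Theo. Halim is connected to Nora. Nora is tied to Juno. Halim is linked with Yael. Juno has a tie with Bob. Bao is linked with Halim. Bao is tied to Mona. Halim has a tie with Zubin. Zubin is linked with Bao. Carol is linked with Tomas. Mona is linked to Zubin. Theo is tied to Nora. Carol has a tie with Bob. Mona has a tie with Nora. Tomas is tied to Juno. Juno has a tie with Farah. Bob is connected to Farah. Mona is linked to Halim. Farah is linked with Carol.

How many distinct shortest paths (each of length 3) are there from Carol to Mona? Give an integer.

The shortest distance is 3, and the only length-3 path is Carol–Juno–Nora–Mona. So there is exactly 1 shortest path.

1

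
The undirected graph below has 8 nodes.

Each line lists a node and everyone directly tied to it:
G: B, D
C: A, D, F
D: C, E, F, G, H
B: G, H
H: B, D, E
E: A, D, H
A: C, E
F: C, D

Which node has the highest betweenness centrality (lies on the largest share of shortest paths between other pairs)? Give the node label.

Unnormalized betweenness of each node: A:1/2, B:1/2, C:2, D:10, E:3, F:0, G:3/2, H:7/2.
D has the largest value, 10, making it the main broker — the node through which the most shortest paths run.

D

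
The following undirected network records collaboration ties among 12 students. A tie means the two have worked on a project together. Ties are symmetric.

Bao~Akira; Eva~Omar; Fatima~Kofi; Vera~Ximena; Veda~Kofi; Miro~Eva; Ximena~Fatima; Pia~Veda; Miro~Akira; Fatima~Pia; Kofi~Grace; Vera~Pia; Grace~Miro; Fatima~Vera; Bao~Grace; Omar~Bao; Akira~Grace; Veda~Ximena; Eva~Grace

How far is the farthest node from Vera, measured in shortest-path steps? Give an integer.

5

Distances from Vera: Akira:4, Bao:4, Eva:4, Fatima:1, Grace:3, Kofi:2, Miro:4, Omar:5, Pia:1, Veda:2, Ximena:1.
The largest is 5 (to Omar), so the eccentricity of Vera is 5.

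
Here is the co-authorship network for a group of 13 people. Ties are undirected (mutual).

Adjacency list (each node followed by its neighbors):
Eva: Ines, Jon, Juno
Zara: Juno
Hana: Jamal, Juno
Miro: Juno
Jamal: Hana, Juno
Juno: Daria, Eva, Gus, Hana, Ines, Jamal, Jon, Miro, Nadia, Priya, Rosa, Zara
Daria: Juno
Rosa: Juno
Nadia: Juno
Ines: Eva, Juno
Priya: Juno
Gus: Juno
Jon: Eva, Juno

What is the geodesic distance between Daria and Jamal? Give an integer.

2

One shortest route is Daria – Juno – Jamal, which uses 2 edges, and Daria and Jamal are not directly tied, so nothing shorter exists. So d(Daria,Jamal) = 2.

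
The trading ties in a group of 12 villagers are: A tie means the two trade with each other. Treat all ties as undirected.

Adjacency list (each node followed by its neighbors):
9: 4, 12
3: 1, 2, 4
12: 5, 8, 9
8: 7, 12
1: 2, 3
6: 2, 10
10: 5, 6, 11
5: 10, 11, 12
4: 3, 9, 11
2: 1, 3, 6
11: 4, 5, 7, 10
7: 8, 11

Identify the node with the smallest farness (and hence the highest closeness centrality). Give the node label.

11

Farness (sum of distances to all others) for each node — 1:32, 2:29, 3:25, 4:21, 5:23, 6:27, 7:27, 8:32, 9:26, 10:23, 11:20, 12:25.
The smallest farness is 20, for 11, so 11 has the highest closeness.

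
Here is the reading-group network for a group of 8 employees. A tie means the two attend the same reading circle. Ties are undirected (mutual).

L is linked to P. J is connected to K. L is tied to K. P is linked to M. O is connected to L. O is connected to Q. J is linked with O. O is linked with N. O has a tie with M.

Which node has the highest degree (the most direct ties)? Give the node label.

O

Degrees — J:2, K:2, L:3, M:2, N:1, O:5, P:2, Q:1.
The maximum is 5, attained only by O.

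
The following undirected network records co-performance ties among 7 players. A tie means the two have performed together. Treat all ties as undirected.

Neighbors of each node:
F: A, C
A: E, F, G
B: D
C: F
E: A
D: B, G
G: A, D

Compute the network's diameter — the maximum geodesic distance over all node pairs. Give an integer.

5

Eccentricity of each node (its greatest distance to any other): A:3, B:5, C:5, D:4, E:4, F:4, G:3.
The maximum eccentricity is 5, realized for instance by the pair C–B via C – F – A – G – D – B. So the diameter is 5.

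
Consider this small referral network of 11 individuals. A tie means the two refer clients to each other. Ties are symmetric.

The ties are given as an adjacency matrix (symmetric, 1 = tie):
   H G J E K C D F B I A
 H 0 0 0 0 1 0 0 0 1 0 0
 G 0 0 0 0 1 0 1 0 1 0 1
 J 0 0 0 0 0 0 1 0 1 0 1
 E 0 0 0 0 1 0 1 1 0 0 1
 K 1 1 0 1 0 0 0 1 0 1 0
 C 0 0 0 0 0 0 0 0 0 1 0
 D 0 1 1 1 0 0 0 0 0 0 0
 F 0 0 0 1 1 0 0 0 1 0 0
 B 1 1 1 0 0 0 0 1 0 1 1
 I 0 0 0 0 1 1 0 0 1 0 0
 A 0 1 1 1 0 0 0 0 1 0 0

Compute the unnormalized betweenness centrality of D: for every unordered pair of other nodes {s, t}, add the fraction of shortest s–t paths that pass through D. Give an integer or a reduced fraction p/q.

17/12

Pairs whose geodesics pass through D — G–J: 1/3; G–E: 1/3; J–E: 1/2; J–K: 2/8.
All other pairs contribute 0.
Summing the contributions gives betweenness(D) = 17/12.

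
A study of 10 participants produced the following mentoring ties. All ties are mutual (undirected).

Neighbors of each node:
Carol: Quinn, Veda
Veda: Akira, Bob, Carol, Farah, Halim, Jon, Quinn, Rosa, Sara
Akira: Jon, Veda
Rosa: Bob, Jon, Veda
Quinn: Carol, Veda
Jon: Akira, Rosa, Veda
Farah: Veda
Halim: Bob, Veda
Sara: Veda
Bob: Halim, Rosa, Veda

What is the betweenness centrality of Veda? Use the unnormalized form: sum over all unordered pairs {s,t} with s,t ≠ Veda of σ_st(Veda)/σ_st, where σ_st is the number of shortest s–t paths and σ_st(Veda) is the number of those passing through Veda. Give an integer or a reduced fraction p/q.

Pairs whose geodesics pass through Veda — Akira–Carol: 1; Akira–Quinn: 1; Akira–Bob: 1; Akira–Rosa: 1/2; Akira–Farah: 1; Akira–Sara: 1; Akira–Halim: 1; Carol–Bob: 1; Carol–Rosa: 1; Carol–Farah: 1; Carol–Sara: 1; Carol–Jon: 1; Carol–Halim: 1; Quinn–Bob: 1 … (+17 more pairs).
All other pairs contribute 0.
Summing the contributions gives betweenness(Veda) = 59/2.

59/2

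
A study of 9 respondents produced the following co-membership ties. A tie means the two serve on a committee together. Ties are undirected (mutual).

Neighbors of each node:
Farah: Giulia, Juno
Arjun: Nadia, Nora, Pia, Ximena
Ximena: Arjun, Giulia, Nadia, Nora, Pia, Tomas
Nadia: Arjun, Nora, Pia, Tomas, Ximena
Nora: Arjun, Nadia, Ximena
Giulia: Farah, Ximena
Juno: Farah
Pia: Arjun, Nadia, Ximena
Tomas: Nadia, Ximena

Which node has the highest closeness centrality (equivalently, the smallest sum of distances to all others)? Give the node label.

Ximena

Farness (sum of distances to all others) for each node — Arjun:15, Farah:19, Giulia:14, Juno:26, Nadia:14, Nora:16, Pia:16, Tomas:17, Ximena:11.
The smallest farness is 11, for Ximena, so Ximena has the highest closeness.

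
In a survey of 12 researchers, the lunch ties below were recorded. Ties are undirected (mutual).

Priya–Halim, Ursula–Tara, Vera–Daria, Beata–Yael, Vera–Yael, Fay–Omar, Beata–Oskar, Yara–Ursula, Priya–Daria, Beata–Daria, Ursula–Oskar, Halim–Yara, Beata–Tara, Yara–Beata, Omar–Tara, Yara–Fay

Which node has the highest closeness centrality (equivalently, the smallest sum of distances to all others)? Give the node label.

Beata

Farness (sum of distances to all others) for each node — Beata:17, Daria:22, Fay:26, Halim:25, Omar:28, Oskar:25, Priya:27, Tara:22, Ursula:24, Vera:30, Yael:25, Yara:19.
The smallest farness is 17, for Beata, so Beata has the highest closeness.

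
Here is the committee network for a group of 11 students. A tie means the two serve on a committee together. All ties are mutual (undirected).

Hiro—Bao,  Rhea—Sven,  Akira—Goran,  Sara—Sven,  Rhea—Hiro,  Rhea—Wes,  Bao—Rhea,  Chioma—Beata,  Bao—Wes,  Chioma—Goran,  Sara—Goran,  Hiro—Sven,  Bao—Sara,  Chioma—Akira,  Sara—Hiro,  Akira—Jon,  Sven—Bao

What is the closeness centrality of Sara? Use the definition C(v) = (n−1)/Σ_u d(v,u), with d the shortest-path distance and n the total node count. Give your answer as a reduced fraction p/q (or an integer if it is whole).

Distances from Sara: Akira:2, Bao:1, Beata:3, Chioma:2, Goran:1, Hiro:1, Jon:3, Rhea:2, Sven:1, Wes:2. Sum = 18.
n = 11, so closeness = 10/18 = 5/9.

5/9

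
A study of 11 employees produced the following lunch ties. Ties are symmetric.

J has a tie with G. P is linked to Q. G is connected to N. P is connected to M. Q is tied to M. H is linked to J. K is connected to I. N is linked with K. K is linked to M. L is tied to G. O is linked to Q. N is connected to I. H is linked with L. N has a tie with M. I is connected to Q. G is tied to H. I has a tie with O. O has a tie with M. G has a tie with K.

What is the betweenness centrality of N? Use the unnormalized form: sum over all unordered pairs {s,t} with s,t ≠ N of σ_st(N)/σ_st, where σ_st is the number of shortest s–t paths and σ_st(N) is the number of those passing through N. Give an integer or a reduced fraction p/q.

Pairs whose geodesics pass through N — L–Q: 2/4; L–M: 1/2; L–P: 1/2; L–O: 2/4; L–I: 1/2; H–Q: 2/4; H–M: 1/2; H–P: 1/2; H–O: 2/4; H–I: 1/2; G–Q: 2/4; G–M: 1/2; G–P: 1/2; G–O: 2/4 … (+7 more pairs).
All other pairs contribute 0.
Summing the contributions gives betweenness(N) = 41/4.

41/4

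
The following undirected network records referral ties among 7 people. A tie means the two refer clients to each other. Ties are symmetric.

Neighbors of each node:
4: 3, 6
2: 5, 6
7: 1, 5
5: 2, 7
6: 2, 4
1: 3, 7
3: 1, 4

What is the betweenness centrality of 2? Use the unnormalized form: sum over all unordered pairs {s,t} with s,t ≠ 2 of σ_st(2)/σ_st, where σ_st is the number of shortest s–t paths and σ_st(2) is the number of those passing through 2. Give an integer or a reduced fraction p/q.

3

Pairs whose geodesics pass through 2 — 4–5: 1; 6–5: 1; 6–7: 1.
All other pairs contribute 0.
Summing the contributions gives betweenness(2) = 3.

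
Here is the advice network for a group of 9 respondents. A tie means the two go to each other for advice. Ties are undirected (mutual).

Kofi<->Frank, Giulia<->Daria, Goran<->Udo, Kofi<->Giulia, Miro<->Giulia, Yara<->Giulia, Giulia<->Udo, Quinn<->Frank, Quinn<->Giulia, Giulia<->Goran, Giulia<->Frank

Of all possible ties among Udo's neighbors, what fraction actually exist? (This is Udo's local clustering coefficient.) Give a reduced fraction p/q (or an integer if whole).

Udo's neighbors: Giulia and Goran (k = 2).
Possible neighbor pairs: C(2,2) = 1. Edges among them: Giulia–Goran → e = 1.
Clustering(Udo) = 1/1.

1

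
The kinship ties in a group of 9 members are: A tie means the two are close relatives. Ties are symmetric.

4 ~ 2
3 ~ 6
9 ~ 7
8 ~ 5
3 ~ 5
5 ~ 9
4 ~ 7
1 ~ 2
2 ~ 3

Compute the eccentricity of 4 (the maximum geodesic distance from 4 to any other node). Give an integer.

4

Distances from 4: 1:2, 2:1, 3:2, 5:3, 6:3, 7:1, 8:4, 9:2.
The largest is 4 (to 8), so the eccentricity of 4 is 4.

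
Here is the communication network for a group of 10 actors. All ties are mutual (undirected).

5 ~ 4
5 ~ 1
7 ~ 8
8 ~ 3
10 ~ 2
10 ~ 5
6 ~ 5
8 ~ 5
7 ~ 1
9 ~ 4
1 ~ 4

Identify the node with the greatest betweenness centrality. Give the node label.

5

Unnormalized betweenness of each node: 1:4, 2:0, 3:0, 4:8, 5:25, 6:0, 7:1, 8:10, 9:0, 10:8.
5 has the largest value, 25, making it the main broker — the node through which the most shortest paths run.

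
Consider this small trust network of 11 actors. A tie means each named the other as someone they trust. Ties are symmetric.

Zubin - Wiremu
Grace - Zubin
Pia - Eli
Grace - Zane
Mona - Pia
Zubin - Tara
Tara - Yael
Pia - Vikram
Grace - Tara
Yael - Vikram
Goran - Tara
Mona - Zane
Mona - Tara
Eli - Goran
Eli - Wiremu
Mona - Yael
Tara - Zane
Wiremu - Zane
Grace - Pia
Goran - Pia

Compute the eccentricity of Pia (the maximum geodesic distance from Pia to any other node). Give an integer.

2

Distances from Pia: Eli:1, Goran:1, Grace:1, Mona:1, Tara:2, Vikram:1, Wiremu:2, Yael:2, Zane:2, Zubin:2.
The largest is 2 (to Tara, Yael, Zane, Wiremu, and Zubin), so the eccentricity of Pia is 2.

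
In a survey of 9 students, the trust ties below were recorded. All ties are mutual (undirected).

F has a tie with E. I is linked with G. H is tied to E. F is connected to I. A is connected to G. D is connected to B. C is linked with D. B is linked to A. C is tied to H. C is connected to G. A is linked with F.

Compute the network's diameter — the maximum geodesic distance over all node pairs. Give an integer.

Eccentricity of each node (its greatest distance to any other): A:3, B:3, C:3, D:3, E:3, F:3, G:3, H:3, I:3.
The maximum eccentricity is 3, realized for instance by the pair I–B via I – F – A – B. So the diameter is 3.

3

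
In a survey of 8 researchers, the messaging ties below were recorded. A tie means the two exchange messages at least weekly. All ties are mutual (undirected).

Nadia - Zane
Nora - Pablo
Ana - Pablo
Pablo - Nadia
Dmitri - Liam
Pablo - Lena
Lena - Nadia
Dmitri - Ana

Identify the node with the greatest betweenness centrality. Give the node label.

Pablo

Unnormalized betweenness of each node: Ana:10, Dmitri:6, Lena:0, Liam:0, Nadia:6, Nora:0, Pablo:15, Zane:0.
Pablo has the largest value, 15, making it the main broker — the node through which the most shortest paths run.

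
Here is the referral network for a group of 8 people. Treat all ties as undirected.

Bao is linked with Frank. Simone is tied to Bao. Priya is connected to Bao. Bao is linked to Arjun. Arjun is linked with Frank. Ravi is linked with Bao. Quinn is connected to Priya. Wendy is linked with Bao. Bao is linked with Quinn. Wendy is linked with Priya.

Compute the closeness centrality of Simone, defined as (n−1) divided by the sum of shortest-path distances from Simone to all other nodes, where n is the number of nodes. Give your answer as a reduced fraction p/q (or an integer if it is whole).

Distances from Simone: Arjun:2, Bao:1, Frank:2, Priya:2, Quinn:2, Ravi:2, Wendy:2. Sum = 13.
n = 8, so closeness = 7/13.

7/13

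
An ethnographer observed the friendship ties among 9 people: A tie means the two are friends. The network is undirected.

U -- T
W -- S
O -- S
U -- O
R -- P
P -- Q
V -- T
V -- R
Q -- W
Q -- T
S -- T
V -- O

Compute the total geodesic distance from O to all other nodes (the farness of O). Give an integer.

Distances from O: P:3, Q:3, R:2, S:1, T:2, U:1, V:1, W:2.
Sum = 3 + 3 + 2 + 1 + 2 + 1 + 1 + 2 = 15.

15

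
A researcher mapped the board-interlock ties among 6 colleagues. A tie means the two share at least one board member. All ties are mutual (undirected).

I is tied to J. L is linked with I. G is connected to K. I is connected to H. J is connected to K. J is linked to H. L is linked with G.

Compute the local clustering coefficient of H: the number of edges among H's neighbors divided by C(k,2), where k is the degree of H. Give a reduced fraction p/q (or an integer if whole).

1

H's neighbors: I and J (k = 2).
Possible neighbor pairs: C(2,2) = 1. Edges among them: I–J → e = 1.
Clustering(H) = 1/1.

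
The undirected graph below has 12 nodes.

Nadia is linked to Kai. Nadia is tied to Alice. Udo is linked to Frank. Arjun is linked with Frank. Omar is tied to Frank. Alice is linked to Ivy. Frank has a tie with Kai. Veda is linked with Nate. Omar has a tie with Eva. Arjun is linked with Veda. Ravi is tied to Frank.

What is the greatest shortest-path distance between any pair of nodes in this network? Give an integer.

Eccentricity of each node (its greatest distance to any other): Alice:6, Arjun:5, Eva:6, Frank:4, Ivy:7, Kai:4, Nadia:5, Nate:7, Omar:5, Ravi:5, Udo:5, Veda:6.
The maximum eccentricity is 7, realized for instance by the pair Nate–Ivy via Nate – Veda – Arjun – Frank – Kai – Nadia – Alice – Ivy. So the diameter is 7.

7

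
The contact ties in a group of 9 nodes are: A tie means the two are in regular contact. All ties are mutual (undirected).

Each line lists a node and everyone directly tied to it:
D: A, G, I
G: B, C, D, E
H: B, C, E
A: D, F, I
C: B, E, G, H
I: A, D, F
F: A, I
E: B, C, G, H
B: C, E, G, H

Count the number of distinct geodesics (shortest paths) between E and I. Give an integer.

1

The shortest distance is 3, and the only length-3 path is E–G–D–I. So there is exactly 1 shortest path.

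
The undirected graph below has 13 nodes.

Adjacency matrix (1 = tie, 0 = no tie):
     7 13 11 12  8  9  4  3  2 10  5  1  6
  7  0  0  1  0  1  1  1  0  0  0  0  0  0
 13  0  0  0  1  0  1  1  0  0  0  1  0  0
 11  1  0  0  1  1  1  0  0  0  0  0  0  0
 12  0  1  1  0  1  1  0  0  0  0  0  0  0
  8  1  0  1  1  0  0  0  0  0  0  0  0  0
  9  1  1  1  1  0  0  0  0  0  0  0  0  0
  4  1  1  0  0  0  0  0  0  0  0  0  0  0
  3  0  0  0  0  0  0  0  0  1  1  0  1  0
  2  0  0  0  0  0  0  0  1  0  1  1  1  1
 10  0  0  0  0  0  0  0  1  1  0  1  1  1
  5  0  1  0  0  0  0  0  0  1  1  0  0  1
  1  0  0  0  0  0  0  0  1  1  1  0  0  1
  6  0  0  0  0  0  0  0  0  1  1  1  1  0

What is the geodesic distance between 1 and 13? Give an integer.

One shortest route is 1 – 2 – 5 – 13, which uses 3 edges, and at distance 2 from 1 we only reach {5}, which does not include 13. So d(1,13) = 3.

3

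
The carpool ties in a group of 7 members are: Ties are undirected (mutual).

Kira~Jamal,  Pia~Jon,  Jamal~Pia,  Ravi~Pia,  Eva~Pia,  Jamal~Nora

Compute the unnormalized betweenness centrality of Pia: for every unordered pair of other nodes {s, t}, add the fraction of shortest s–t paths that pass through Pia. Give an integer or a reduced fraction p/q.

Pairs whose geodesics pass through Pia — Jamal–Eva: 1; Jamal–Jon: 1; Jamal–Ravi: 1; Eva–Kira: 1; Eva–Jon: 1; Eva–Nora: 1; Eva–Ravi: 1; Kira–Jon: 1; Kira–Ravi: 1; Jon–Nora: 1; Jon–Ravi: 1; Nora–Ravi: 1.
All other pairs contribute 0.
Summing the contributions gives betweenness(Pia) = 12.

12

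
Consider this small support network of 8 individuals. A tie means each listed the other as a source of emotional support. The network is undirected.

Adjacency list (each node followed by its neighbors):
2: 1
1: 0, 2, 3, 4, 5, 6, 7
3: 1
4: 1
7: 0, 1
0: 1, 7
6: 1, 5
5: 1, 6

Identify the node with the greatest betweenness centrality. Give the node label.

Unnormalized betweenness of each node: 0:0, 1:19, 2:0, 3:0, 4:0, 5:0, 6:0, 7:0.
1 has the largest value, 19, making it the main broker — the node through which the most shortest paths run.

1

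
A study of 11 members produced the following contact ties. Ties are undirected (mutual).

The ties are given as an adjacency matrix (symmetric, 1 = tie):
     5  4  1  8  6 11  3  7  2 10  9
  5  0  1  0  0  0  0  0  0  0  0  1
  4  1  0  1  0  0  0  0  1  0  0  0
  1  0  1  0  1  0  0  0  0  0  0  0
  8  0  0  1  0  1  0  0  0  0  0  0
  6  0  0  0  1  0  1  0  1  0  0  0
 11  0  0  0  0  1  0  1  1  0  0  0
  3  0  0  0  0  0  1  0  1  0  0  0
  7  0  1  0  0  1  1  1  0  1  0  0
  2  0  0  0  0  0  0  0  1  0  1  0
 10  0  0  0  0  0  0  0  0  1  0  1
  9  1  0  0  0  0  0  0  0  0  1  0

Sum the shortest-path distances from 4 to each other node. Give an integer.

18

Distances from 4: 1:1, 2:2, 3:2, 5:1, 6:2, 7:1, 8:2, 9:2, 10:3, 11:2.
Sum = 1 + 2 + 2 + 1 + 2 + 1 + 2 + 2 + 3 + 2 = 18.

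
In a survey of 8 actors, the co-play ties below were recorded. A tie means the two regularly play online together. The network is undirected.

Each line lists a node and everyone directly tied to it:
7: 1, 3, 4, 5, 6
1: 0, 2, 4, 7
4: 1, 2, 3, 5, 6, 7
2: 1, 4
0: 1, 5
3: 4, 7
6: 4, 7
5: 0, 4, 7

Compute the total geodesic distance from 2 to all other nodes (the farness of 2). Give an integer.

12

Distances from 2: 0:2, 1:1, 3:2, 4:1, 5:2, 6:2, 7:2.
Sum = 2 + 1 + 2 + 1 + 2 + 2 + 2 = 12.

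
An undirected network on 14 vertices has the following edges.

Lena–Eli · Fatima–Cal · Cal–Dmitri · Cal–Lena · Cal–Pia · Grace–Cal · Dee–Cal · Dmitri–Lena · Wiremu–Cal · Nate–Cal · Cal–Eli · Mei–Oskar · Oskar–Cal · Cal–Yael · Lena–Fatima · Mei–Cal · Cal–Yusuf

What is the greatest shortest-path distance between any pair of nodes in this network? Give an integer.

2

Eccentricity of each node (its greatest distance to any other): Cal:1, Dee:2, Dmitri:2, Eli:2, Fatima:2, Grace:2, Lena:2, Mei:2, Nate:2, Oskar:2, Pia:2, Wiremu:2, Yael:2, Yusuf:2.
The maximum eccentricity is 2, realized for instance by the pair Mei–Wiremu via Mei – Cal – Wiremu. So the diameter is 2.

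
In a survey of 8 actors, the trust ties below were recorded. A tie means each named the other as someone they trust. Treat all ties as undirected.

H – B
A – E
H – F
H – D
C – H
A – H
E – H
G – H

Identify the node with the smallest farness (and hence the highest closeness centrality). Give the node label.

Farness (sum of distances to all others) for each node — A:12, B:13, C:13, D:13, E:12, F:13, G:13, H:7.
The smallest farness is 7, for H, so H has the highest closeness.

H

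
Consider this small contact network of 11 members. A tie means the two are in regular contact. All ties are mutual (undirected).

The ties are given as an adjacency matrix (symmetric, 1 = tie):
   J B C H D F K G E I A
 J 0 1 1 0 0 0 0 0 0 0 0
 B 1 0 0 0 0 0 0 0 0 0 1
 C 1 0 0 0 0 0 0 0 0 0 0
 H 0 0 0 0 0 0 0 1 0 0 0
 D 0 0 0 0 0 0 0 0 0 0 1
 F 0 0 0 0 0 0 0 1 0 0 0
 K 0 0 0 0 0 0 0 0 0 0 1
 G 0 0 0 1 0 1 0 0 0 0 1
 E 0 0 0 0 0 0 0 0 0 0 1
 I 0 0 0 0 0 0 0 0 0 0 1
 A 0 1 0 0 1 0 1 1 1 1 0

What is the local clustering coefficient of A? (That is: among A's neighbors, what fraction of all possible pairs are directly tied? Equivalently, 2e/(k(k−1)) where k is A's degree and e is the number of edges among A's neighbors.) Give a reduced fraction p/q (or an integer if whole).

A's neighbors: B, D, E, G, I, and K (k = 6).
Possible neighbor pairs: C(6,2) = 15. Edges among them: none → e = 0.
Clustering(A) = 0/15 = 0.

0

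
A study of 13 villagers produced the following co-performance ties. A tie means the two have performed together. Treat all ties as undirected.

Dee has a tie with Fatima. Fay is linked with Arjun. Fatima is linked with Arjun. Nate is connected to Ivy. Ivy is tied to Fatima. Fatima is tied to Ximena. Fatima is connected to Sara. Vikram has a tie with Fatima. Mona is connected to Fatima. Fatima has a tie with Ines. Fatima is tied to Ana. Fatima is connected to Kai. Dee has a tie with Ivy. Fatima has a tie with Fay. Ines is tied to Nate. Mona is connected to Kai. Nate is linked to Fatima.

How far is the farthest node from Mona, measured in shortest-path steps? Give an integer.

Distances from Mona: Ana:2, Arjun:2, Dee:2, Fatima:1, Fay:2, Ines:2, Ivy:2, Kai:1, Nate:2, Sara:2, Vikram:2, Ximena:2.
The largest is 2 (to Ivy, Ines, Fay, Dee, Sara, Arjun, Ximena, Vikram, Nate, and Ana), so the eccentricity of Mona is 2.

2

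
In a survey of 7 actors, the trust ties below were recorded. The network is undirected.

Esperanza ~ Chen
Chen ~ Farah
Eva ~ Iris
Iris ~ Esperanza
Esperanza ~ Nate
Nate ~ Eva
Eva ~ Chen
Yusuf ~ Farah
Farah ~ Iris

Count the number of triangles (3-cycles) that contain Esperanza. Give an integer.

0

Esperanza's neighbors are Chen, Iris, and Nate, but none of them are tied to each other, so no triangle contains Esperanza.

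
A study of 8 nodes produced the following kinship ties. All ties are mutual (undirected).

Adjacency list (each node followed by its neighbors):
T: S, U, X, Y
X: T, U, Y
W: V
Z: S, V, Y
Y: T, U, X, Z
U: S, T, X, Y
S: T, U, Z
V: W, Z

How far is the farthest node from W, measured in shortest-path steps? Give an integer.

Distances from W: S:3, T:4, U:4, V:1, X:4, Y:3, Z:2.
The largest is 4 (to X, T, and U), so the eccentricity of W is 4.

4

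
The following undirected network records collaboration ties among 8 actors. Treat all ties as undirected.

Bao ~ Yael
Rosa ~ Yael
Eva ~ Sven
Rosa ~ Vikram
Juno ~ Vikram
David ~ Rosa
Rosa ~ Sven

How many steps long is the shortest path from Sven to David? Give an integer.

One shortest route is Sven – Rosa – David, which uses 2 edges, and Sven and David are not directly tied, so nothing shorter exists. So d(Sven,David) = 2.

2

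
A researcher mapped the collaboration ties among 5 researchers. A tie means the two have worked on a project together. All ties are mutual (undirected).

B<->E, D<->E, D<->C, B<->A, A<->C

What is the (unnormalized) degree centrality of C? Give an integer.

C is directly tied to A and D. That is 2 neighbors, so the degree of C is 2.

2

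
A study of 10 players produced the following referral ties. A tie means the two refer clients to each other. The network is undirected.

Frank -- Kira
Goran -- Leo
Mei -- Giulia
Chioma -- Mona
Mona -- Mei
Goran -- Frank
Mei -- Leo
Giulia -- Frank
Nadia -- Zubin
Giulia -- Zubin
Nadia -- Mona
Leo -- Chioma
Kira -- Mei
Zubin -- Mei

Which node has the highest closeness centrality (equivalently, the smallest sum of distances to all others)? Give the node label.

Farness (sum of distances to all others) for each node — Chioma:20, Frank:18, Giulia:16, Goran:20, Kira:18, Leo:16, Mei:13, Mona:17, Nadia:21, Zubin:17.
The smallest farness is 13, for Mei, so Mei has the highest closeness.

Mei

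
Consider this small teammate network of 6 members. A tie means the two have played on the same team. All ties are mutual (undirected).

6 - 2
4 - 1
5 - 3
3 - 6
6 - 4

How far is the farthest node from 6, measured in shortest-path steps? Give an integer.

2

Distances from 6: 1:2, 2:1, 3:1, 4:1, 5:2.
The largest is 2 (to 1 and 5), so the eccentricity of 6 is 2.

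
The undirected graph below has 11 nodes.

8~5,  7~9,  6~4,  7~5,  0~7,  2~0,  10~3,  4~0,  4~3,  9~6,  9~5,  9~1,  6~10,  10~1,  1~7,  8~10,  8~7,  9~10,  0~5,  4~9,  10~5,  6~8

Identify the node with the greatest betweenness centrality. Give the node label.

Unnormalized betweenness of each node: 0:61/6, 1:5/12, 2:0, 3:1/3, 4:6, 5:13/3, 6:19/12, 7:19/4, 8:5/4, 9:55/12, 10:79/12.
0 has the largest value, 61/6, making it the main broker — the node through which the most shortest paths run.

0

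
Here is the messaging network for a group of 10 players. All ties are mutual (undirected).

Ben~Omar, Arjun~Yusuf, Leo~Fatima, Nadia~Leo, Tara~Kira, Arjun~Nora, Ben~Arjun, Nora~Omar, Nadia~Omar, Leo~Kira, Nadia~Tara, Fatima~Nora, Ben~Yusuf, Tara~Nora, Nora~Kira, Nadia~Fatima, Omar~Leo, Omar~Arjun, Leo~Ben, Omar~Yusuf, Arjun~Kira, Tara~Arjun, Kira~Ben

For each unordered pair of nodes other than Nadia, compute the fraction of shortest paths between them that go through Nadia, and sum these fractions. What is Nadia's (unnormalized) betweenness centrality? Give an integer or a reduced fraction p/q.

Pairs whose geodesics pass through Nadia — Omar–Fatima: 1/3; Omar–Tara: 1/3; Fatima–Yusuf: 1/5; Fatima–Tara: 1/2; Tara–Leo: 1/2.
All other pairs contribute 0.
Summing the contributions gives betweenness(Nadia) = 28/15.

28/15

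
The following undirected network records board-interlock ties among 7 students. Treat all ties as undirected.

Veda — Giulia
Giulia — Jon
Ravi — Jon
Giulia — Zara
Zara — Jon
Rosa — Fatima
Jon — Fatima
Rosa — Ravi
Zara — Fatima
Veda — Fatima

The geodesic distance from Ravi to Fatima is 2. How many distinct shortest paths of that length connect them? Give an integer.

2

The shortest distance is 2. The length-2 paths are: Ravi–Jon–Fatima; Ravi–Rosa–Fatima.
That gives 2 distinct shortest paths.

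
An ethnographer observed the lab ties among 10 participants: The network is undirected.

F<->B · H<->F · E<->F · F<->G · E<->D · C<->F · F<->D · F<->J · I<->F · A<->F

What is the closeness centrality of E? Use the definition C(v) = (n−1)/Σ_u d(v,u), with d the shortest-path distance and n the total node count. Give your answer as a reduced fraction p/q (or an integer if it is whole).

Distances from E: A:2, B:2, C:2, D:1, F:1, G:2, H:2, I:2, J:2. Sum = 16.
n = 10, so closeness = 9/16.

9/16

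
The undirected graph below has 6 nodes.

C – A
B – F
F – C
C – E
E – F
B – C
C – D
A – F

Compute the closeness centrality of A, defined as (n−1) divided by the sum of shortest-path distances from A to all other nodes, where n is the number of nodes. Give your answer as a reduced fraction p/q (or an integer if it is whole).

5/8

Distances from A: B:2, C:1, D:2, E:2, F:1. Sum = 8.
n = 6, so closeness = 5/8.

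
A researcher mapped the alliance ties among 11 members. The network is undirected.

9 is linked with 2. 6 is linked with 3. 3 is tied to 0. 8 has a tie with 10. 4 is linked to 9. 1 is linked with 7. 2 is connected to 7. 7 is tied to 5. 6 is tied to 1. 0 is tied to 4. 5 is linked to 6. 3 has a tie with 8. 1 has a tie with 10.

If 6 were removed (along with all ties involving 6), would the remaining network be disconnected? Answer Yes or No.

No

Even without 6, every remaining node can still reach every other (the residual graph is connected), so 6 is not a cut vertex.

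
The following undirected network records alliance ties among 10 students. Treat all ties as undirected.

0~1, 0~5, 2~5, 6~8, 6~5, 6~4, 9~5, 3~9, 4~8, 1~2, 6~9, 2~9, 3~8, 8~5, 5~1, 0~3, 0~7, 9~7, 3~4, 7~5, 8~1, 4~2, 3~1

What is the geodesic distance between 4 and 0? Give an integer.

One shortest route is 4 – 3 – 0, which uses 2 edges, and 4 and 0 are not directly tied, so nothing shorter exists. So d(4,0) = 2.

2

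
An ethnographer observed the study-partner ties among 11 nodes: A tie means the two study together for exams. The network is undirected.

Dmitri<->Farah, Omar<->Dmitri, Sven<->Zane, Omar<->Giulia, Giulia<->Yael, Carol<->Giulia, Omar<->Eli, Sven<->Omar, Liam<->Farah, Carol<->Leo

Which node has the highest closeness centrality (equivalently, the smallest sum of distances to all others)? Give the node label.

Farness (sum of distances to all others) for each node — Carol:28, Dmitri:23, Eli:27, Farah:30, Giulia:21, Leo:37, Liam:39, Omar:18, Sven:25, Yael:30, Zane:34.
The smallest farness is 18, for Omar, so Omar has the highest closeness.

Omar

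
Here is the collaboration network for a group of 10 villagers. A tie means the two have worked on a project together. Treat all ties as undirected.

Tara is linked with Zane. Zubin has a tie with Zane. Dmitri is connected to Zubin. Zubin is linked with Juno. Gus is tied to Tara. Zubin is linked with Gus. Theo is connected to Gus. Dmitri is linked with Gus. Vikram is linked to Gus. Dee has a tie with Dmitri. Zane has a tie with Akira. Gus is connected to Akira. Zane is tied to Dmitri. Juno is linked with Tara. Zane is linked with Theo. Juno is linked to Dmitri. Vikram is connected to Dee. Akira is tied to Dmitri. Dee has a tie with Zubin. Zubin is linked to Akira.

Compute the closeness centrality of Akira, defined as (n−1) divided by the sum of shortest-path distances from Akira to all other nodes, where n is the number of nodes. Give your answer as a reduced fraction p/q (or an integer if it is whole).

9/14

Distances from Akira: Dee:2, Dmitri:1, Gus:1, Juno:2, Tara:2, Theo:2, Vikram:2, Zane:1, Zubin:1. Sum = 14.
n = 10, so closeness = 9/14.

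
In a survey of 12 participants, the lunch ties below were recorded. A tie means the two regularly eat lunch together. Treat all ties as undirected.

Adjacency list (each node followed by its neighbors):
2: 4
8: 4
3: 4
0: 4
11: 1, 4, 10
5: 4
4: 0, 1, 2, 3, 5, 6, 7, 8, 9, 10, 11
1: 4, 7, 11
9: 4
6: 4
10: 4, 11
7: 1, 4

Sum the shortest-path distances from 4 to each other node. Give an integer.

11

Distances from 4: 0:1, 1:1, 2:1, 3:1, 5:1, 6:1, 7:1, 8:1, 9:1, 10:1, 11:1.
Sum = 1 + 1 + 1 + 1 + 1 + 1 + 1 + 1 + 1 + 1 + 1 = 11.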